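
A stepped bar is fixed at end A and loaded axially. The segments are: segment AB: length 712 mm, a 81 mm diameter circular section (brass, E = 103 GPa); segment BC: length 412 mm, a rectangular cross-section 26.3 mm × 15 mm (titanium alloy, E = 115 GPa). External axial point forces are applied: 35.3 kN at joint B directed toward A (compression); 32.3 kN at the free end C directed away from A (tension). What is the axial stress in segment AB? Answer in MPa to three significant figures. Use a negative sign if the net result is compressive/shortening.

-0.582 MPa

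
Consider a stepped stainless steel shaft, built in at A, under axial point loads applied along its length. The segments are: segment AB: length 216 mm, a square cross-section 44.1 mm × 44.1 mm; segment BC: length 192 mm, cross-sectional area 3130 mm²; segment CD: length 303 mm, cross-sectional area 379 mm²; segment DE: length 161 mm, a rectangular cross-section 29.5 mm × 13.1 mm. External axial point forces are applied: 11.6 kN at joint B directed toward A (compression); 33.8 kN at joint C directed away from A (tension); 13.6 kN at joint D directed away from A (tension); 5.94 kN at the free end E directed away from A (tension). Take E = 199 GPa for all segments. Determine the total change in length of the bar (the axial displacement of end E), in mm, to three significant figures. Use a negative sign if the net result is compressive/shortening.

Internal axial forces (sectioning from the free end, tension +): N_DE = 5.94 kN, N_CD = 19.54 kN, N_BC = 53.34 kN, N_AB = 41.74 kN.
A_AB = 1945 mm².
A_DE = 386.4 mm².
δ_AB = 41740·216/(1945·199000) = 0.0233 mm
δ_BC = 53340·192/(3130·199000) = 0.01644 mm
δ_CD = 19540·303/(379·199000) = 0.0785 mm
δ_DE = 5940·161/(386.4·199000) = 0.01244 mm
δ = Σδ_i = 0.1307 mm.

0.131 mm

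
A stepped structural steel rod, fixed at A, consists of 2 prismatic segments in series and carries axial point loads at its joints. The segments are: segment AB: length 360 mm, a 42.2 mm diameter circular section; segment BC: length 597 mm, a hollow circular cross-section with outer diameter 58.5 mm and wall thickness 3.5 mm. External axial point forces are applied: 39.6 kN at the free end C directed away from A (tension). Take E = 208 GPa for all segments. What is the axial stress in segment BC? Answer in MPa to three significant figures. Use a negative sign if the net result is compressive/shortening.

65.5 MPa

Internal axial forces (sectioning from the free end, tension +): N_BC = 39.6 kN, N_AB = 39.6 kN.
A_BC = 604.8 mm².
σ_BC = N_BC/A_BC = 39600/604.8 = 65.48 MPa.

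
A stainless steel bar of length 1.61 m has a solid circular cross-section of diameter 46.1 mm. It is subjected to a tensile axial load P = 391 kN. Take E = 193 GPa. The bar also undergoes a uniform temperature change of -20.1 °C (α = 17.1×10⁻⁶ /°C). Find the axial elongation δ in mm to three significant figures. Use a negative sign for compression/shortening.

A = 1669 mm².
δ_mech = NL/(AE) = 391000·1610/(1669·193000) = 1.954 mm.
δ_thermal = αLΔT = 17.1e-6·1610·-20.1 = -0.5534 mm.
δ = δ_mech + δ_thermal = 1.401 mm.

1.40 mm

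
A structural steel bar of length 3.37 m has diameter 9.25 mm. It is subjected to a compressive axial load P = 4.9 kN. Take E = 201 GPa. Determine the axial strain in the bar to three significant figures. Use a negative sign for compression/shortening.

A = 67.2 mm².
σ = N/A = -72.92 MPa; ε = σ/E = -72.92/201000 = -3.628e-04.

-3.63e-04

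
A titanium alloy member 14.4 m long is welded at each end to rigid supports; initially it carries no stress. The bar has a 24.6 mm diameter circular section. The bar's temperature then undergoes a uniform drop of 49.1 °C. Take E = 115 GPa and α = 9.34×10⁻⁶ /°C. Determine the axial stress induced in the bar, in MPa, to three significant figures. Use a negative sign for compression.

Free thermal expansion αLΔT = 9.34e-6 · 14400 · -49.1 = -6.604 mm.
The walls impose strain ε = −(-6.604)/14400 = 4.5859e-04; σ = Eε = 115000 · 4.5859e-04 = 52.74 MPa.

52.7 MPa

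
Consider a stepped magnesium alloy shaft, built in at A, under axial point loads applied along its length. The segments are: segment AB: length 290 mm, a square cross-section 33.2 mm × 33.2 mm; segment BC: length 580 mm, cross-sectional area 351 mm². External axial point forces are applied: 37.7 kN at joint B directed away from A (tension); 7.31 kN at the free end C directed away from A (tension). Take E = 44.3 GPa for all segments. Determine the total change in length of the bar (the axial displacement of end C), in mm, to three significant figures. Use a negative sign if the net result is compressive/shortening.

Internal axial forces (sectioning from the free end, tension +): N_BC = 7.31 kN, N_AB = 45.01 kN.
A_AB = 1102 mm².
δ_AB = 45010·290/(1102·44300) = 0.2673 mm
δ_BC = 7310·580/(351·44300) = 0.2727 mm
δ = Σδ_i = 0.54 mm.

0.540 mm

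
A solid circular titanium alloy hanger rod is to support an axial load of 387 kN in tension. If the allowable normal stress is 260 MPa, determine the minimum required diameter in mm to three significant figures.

43.5 mm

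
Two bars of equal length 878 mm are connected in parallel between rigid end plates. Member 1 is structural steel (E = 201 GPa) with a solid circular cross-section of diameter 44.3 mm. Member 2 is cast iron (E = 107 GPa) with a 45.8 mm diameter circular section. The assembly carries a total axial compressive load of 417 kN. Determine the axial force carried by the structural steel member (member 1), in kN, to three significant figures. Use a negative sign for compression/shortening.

A_1 = 1541 mm².
A_2 = 1647 mm².
Equal strain + equilibrium ⇒ each member carries load in proportion to AE: A₁E₁ = 309800000 N, A₂E₂ = 176300000 N, ΣAE = 486100000 N.
F₁ = P·A₁E₁/ΣAE = -417000·309800000/486100000 = -265800 N.

-266 kN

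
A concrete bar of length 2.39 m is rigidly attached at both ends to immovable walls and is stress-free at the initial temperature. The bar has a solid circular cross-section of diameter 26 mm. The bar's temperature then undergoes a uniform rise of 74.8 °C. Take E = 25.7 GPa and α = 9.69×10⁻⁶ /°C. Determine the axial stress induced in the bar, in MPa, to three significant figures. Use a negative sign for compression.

-18.6 MPa

Free thermal expansion αLΔT = 9.69e-6 · 2390 · 74.8 = 1.732 mm.
The walls impose strain ε = −(1.732)/2390 = -7.2481e-04; σ = Eε = 25700 · -7.2481e-04 = -18.63 MPa.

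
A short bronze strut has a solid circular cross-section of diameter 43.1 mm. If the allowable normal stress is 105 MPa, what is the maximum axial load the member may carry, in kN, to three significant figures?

153 kN

A = 1459 mm².
P_max = σ_allow · A = 105 · 1459 = 153200 N = 153.2 kN.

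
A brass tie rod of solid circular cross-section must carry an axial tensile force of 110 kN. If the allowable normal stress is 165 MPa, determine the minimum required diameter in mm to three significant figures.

29.1 mm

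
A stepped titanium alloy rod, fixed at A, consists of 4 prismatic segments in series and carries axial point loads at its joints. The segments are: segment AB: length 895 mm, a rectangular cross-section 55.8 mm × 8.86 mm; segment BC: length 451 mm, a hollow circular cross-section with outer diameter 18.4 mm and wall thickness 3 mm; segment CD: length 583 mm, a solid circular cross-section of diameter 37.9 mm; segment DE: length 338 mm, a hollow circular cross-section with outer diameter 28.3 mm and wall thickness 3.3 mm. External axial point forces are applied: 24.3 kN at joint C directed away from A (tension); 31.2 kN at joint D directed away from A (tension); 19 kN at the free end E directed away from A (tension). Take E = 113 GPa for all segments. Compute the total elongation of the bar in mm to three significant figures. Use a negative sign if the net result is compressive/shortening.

Internal axial forces (sectioning from the free end, tension +): N_DE = 19 kN, N_CD = 50.2 kN, N_BC = 74.5 kN, N_AB = 74.5 kN.
A_AB = 494.4 mm².
A_BC = 145.1 mm².
A_CD = 1128 mm².
A_DE = 259.2 mm².
δ_AB = 74500·895/(494.4·113000) = 1.194 mm
δ_BC = 74500·451/(145.1·113000) = 2.049 mm
δ_CD = 50200·583/(1128·113000) = 0.2296 mm
δ_DE = 19000·338/(259.2·113000) = 0.2193 mm
δ = Σδ_i = 3.691 mm.

3.69 mm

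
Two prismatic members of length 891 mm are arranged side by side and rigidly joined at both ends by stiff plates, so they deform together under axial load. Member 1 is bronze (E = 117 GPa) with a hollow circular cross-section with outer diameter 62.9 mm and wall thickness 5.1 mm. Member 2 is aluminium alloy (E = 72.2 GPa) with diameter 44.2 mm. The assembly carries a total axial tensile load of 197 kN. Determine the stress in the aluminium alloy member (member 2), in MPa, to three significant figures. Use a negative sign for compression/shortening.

A_1 = 926.1 mm².
A_2 = 1534 mm².
Equal strain + equilibrium ⇒ each member carries load in proportion to AE: A₁E₁ = 108400000 N, A₂E₂ = 110800000 N, ΣAE = 219100000 N.
σ₂ = P·E₂/ΣAE = 197000·72200/219100000 = 64.91 MPa.

64.9 MPa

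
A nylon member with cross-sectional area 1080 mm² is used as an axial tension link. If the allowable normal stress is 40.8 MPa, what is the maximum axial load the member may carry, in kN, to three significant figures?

44.1 kN

P_max = σ_allow · A = 40.8 · 1080 = 44060 N = 44.06 kN.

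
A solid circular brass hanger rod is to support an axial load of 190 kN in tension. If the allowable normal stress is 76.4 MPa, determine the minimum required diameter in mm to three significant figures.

56.3 mm

Required area A ≥ P/σ_allow = 190000/76.4 = 2487 mm².
For a solid circular section, d ≥ √(4A/π) = 56.27 mm.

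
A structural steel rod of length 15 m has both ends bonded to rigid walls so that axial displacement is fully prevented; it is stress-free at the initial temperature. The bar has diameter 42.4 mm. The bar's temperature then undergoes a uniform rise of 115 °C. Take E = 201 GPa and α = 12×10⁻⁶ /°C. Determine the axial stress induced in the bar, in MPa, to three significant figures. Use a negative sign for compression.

Free thermal expansion αLΔT = 12e-6 · 15000 · 115 = 20.7 mm.
The walls impose strain ε = −(20.7)/15000 = -1.3800e-03; σ = Eε = 201000 · -1.3800e-03 = -277.4 MPa.

-277 MPa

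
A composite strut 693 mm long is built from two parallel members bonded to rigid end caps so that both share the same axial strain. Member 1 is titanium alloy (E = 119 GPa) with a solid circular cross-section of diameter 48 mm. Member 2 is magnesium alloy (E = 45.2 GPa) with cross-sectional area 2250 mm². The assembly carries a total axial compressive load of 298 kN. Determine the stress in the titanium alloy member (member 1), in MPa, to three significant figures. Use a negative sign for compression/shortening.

-112 MPa

A_1 = 1810 mm².
Equal strain + equilibrium ⇒ each member carries load in proportion to AE: A₁E₁ = 215300000 N, A₂E₂ = 101700000 N, ΣAE = 317000000 N.
σ₁ = P·E₁/ΣAE = -298000·119000/317000000 = -111.9 MPa.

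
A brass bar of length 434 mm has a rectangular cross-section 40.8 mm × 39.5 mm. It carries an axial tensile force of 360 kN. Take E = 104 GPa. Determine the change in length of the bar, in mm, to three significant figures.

A = 1612 mm².
δ_mech = NL/(AE) = 360000·434/(1612·104000) = 0.9322 mm.

0.932 mm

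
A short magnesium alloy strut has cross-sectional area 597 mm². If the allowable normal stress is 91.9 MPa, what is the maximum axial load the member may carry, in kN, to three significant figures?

54.9 kN

P_max = σ_allow · A = 91.9 · 597 = 54860 N = 54.86 kN.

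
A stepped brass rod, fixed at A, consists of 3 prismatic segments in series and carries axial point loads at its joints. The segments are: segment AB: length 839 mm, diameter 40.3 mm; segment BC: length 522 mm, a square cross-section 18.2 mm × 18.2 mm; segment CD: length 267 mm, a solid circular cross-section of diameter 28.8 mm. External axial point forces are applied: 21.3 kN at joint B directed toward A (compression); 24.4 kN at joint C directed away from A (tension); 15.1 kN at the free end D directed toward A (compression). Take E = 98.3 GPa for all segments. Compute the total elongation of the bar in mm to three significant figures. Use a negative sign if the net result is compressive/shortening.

Internal axial forces (sectioning from the free end, tension +): N_CD = -15.1 kN, N_BC = 9.3 kN, N_AB = -12 kN.
A_AB = 1276 mm².
A_BC = 331.2 mm².
A_CD = 651.4 mm².
δ_AB = -12000·839/(1276·98300) = -0.0803 mm
δ_BC = 9300·522/(331.2·98300) = 0.1491 mm
δ_CD = -15100·267/(651.4·98300) = -0.06296 mm
δ = Σδ_i = 0.005838 mm.

0.00584 mm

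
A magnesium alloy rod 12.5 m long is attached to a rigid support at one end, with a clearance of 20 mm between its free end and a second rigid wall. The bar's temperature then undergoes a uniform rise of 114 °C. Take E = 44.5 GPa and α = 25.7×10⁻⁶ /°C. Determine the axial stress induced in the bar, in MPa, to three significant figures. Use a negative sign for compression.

Free thermal expansion αLΔT = 25.7e-6 · 12500 · 114 = 36.62 mm.
The walls engage after the gap closes; constrained expansion = 36.62 − 20 = 16.62 mm.
The walls impose strain ε = −(16.62)/12500 = -1.3298e-03; σ = Eε = 44500 · -1.3298e-03 = -59.18 MPa.

-59.2 MPa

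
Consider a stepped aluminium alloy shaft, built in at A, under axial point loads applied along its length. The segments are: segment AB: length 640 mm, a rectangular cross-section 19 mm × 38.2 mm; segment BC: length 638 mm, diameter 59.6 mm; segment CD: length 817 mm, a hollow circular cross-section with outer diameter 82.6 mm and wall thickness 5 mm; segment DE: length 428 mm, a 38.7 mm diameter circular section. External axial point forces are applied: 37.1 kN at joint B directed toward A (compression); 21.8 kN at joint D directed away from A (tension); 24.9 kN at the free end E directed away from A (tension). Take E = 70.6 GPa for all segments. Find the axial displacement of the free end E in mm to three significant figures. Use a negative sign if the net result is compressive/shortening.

0.843 mm

Internal axial forces (sectioning from the free end, tension +): N_DE = 24.9 kN, N_CD = 46.7 kN, N_BC = 46.7 kN, N_AB = 9.6 kN.
A_AB = 725.8 mm².
A_BC = 2790 mm².
A_CD = 1219 mm².
A_DE = 1176 mm².
δ_AB = 9600·640/(725.8·70600) = 0.1199 mm
δ_BC = 46700·638/(2790·70600) = 0.1513 mm
δ_CD = 46700·817/(1219·70600) = 0.4434 mm
δ_DE = 24900·428/(1176·70600) = 0.1283 mm
δ = Σδ_i = 0.8429 mm.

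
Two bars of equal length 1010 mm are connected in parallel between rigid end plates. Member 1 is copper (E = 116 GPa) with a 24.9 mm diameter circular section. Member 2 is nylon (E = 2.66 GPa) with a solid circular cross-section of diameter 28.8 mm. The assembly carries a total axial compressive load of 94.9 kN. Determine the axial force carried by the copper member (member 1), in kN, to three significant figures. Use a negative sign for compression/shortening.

-92.1 kN

A_1 = 487 mm².
A_2 = 651.4 mm².
Equal strain + equilibrium ⇒ each member carries load in proportion to AE: A₁E₁ = 56490000 N, A₂E₂ = 1733000 N, ΣAE = 58220000 N.
F₁ = P·A₁E₁/ΣAE = -94900·56490000/58220000 = -92080 N.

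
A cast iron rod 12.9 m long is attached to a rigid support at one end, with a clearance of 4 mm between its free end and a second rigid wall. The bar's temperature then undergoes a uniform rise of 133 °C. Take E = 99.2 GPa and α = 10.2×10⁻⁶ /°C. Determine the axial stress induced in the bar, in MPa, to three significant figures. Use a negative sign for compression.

-104 MPa

Free thermal expansion αLΔT = 10.2e-6 · 12900 · 133 = 17.5 mm.
The walls engage after the gap closes; constrained expansion = 17.5 − 4 = 13.5 mm.
The walls impose strain ε = −(13.5)/12900 = -1.0465e-03; σ = Eε = 99200 · -1.0465e-03 = -103.8 MPa.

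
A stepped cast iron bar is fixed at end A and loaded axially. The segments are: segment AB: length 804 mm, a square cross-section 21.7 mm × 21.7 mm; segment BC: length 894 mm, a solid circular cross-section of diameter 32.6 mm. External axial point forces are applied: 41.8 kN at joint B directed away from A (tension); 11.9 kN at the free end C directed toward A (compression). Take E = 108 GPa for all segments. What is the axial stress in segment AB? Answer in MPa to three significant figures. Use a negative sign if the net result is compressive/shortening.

63.5 MPa

Internal axial forces (sectioning from the free end, tension +): N_BC = -11.9 kN, N_AB = 29.9 kN.
A_AB = 470.9 mm².
σ_AB = N_AB/A_AB = 29900/470.9 = 63.5 MPa.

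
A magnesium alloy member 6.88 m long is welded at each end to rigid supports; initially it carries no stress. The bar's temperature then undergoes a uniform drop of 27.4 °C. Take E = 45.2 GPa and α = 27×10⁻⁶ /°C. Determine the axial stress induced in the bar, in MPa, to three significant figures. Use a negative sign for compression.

33.4 MPa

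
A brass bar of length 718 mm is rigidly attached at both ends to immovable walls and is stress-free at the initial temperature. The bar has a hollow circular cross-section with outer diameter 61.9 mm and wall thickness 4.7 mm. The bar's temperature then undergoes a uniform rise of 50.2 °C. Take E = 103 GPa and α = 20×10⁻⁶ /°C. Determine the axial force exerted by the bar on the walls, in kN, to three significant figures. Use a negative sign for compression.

Free thermal expansion αLΔT = 20e-6 · 718 · 50.2 = 0.7209 mm.
The walls impose strain ε = −(0.7209)/718 = -1.0040e-03; σ = Eε = 103000 · -1.0040e-03 = -103.4 MPa.
Wall reaction R = σ·A = -103.4·844.6 = -87340 N = -87.34 kN.

-87.3 kN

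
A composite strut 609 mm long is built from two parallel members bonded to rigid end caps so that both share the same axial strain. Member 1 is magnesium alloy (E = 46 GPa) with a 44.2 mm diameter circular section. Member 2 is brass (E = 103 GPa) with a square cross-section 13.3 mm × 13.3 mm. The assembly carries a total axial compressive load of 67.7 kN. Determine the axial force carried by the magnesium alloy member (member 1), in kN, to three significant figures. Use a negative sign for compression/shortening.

-53.8 kN

A_1 = 1534 mm².
A_2 = 176.9 mm².
Equal strain + equilibrium ⇒ each member carries load in proportion to AE: A₁E₁ = 70580000 N, A₂E₂ = 18220000 N, ΣAE = 88800000 N.
F₁ = P·A₁E₁/ΣAE = -67700·70580000/88800000 = -53810 N.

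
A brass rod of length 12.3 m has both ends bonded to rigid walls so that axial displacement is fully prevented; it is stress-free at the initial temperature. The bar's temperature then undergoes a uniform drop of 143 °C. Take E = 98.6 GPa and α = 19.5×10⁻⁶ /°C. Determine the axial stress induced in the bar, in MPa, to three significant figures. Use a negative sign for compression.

Free thermal expansion αLΔT = 19.5e-6 · 12300 · -143 = -34.3 mm.
The walls impose strain ε = −(-34.3)/12300 = 2.7885e-03; σ = Eε = 98600 · 2.7885e-03 = 274.9 MPa.

275 MPa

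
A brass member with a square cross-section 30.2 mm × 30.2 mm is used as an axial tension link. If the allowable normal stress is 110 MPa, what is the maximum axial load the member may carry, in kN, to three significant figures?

100 kN

A = 912 mm².
P_max = σ_allow · A = 110 · 912 = 100300 N = 100.3 kN.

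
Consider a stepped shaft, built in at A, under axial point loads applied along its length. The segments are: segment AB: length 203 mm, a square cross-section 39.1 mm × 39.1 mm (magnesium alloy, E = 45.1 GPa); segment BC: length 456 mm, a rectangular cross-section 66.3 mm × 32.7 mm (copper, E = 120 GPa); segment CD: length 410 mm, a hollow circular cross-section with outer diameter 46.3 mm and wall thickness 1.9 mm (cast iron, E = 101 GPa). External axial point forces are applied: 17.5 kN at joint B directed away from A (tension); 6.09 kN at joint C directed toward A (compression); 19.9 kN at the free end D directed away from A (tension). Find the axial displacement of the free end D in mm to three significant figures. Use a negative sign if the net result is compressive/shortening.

0.421 mm

Internal axial forces (sectioning from the free end, tension +): N_CD = 19.9 kN, N_BC = 13.81 kN, N_AB = 31.31 kN.
A_AB = 1529 mm².
A_BC = 2168 mm².
A_CD = 265 mm².
δ_AB = 31310·203/(1529·45100) = 0.09218 mm
δ_BC = 13810·456/(2168·120000) = 0.02421 mm
δ_CD = 19900·410/(265·101000) = 0.3048 mm
δ = Σδ_i = 0.4212 mm.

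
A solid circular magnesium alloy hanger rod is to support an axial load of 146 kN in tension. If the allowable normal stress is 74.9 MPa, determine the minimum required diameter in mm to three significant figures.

49.8 mm

Required area A ≥ P/σ_allow = 146000/74.9 = 1949 mm².
For a solid circular section, d ≥ √(4A/π) = 49.82 mm.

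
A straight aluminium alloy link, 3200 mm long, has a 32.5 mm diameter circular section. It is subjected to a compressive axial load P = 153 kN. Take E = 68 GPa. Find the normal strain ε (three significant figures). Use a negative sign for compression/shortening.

A = 829.6 mm².
σ = N/A = -184.4 MPa; ε = σ/E = -184.4/68000 = -2.712e-03.

-0.00271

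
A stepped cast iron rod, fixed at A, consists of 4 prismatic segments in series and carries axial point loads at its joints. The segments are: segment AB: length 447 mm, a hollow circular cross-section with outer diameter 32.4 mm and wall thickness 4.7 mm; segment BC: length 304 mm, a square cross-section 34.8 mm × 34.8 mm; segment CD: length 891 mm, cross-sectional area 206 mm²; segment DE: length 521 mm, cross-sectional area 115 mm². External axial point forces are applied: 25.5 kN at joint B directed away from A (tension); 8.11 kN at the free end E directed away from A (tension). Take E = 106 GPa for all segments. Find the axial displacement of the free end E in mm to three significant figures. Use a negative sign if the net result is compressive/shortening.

1.04 mm

Internal axial forces (sectioning from the free end, tension +): N_DE = 8.11 kN, N_CD = 8.11 kN, N_BC = 8.11 kN, N_AB = 33.61 kN.
A_AB = 409 mm².
A_BC = 1211 mm².
δ_AB = 33610·447/(409·106000) = 0.3465 mm
δ_BC = 8110·304/(1211·106000) = 0.01921 mm
δ_CD = 8110·891/(206·106000) = 0.3309 mm
δ_DE = 8110·521/(115·106000) = 0.3466 mm
δ = Σδ_i = 1.043 mm.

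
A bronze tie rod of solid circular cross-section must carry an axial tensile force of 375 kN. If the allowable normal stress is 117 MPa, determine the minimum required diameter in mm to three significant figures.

63.9 mm

Required area A ≥ P/σ_allow = 375000/117 = 3205 mm².
For a solid circular section, d ≥ √(4A/π) = 63.88 mm.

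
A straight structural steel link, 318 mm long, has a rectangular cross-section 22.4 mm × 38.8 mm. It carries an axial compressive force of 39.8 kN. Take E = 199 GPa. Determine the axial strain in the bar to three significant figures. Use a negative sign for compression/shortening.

A = 869.1 mm².
σ = N/A = -45.79 MPa; ε = σ/E = -45.79/199000 = -2.301e-04.

-2.30e-04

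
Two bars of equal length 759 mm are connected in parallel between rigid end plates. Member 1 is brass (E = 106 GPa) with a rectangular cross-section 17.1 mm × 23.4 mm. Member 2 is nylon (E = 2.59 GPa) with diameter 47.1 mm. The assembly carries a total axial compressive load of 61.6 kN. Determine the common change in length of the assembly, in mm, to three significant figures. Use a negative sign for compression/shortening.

A_1 = 400.1 mm².
A_2 = 1742 mm².
Equal strain + equilibrium ⇒ each member carries load in proportion to AE: A₁E₁ = 42410000 N, A₂E₂ = 4513000 N, ΣAE = 46930000 N.
δ = PL/ΣAE = -61600·759/46930000 = -0.9963 mm.

-0.996 mm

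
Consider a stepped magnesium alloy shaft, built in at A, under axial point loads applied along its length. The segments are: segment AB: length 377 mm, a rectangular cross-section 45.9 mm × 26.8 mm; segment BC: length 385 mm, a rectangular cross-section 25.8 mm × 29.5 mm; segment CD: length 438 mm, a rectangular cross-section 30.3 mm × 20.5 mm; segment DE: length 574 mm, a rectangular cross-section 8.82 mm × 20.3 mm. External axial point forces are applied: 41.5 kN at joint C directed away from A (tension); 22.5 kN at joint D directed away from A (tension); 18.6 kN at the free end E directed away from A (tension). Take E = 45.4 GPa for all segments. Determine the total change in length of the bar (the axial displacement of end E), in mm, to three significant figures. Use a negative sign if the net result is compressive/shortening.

Internal axial forces (sectioning from the free end, tension +): N_DE = 18.6 kN, N_CD = 41.1 kN, N_BC = 82.6 kN, N_AB = 82.6 kN.
A_AB = 1230 mm².
A_BC = 761.1 mm².
A_CD = 621.1 mm².
A_DE = 179 mm².
δ_AB = 82600·377/(1230·45400) = 0.5576 mm
δ_BC = 82600·385/(761.1·45400) = 0.9203 mm
δ_CD = 41100·438/(621.1·45400) = 0.6384 mm
δ_DE = 18600·574/(179·45400) = 1.313 mm
δ = Σδ_i = 3.43 mm.

3.43 mm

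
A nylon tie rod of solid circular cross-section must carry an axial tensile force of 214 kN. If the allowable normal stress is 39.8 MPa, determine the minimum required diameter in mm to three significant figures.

82.7 mm

Required area A ≥ P/σ_allow = 214000/39.8 = 5377 mm².
For a solid circular section, d ≥ √(4A/π) = 82.74 mm.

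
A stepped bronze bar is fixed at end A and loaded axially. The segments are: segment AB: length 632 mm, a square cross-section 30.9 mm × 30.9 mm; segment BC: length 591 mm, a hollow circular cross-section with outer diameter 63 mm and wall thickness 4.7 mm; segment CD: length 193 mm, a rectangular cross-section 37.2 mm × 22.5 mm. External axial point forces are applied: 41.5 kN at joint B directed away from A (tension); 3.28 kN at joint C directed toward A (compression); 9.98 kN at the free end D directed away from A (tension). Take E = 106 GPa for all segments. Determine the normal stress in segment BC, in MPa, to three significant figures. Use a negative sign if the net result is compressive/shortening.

7.78 MPa

Internal axial forces (sectioning from the free end, tension +): N_CD = 9.98 kN, N_BC = 6.7 kN, N_AB = 48.2 kN.
A_BC = 860.8 mm².
σ_BC = N_BC/A_BC = 6700/860.8 = 7.783 MPa.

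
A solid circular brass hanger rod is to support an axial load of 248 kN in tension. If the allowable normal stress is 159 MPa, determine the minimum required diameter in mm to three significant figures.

44.6 mm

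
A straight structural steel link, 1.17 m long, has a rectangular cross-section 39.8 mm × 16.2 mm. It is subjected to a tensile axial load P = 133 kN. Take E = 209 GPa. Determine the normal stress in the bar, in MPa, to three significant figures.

A = 644.8 mm².
σ = N/A = 133000/644.8 = 206.3 MPa.

206 MPa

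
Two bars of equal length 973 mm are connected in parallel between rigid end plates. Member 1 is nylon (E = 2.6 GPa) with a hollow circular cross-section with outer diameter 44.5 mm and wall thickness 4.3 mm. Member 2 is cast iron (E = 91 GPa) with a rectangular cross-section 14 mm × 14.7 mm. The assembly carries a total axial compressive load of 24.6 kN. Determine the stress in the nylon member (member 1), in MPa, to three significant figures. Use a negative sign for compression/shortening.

A_1 = 543.1 mm².
A_2 = 205.8 mm².
Equal strain + equilibrium ⇒ each member carries load in proportion to AE: A₁E₁ = 1412000 N, A₂E₂ = 18730000 N, ΣAE = 20140000 N.
σ₁ = P·E₁/ΣAE = -24600·2600/20140000 = -3.176 MPa.

-3.18 MPa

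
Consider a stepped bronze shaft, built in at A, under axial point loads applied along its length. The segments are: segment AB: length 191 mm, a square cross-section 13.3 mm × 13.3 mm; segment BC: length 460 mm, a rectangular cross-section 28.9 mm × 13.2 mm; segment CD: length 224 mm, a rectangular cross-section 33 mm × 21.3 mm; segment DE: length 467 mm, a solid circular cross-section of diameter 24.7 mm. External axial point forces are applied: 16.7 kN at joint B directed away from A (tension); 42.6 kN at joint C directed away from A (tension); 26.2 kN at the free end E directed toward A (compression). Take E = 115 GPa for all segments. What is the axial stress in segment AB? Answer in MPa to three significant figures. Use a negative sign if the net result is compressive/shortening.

Internal axial forces (sectioning from the free end, tension +): N_DE = -26.2 kN, N_CD = -26.2 kN, N_BC = 16.4 kN, N_AB = 33.1 kN.
A_AB = 176.9 mm².
σ_AB = N_AB/A_AB = 33100/176.9 = 187.1 MPa.

187 MPa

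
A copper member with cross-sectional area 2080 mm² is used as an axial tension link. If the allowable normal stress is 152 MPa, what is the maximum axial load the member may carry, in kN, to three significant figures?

316 kN

P_max = σ_allow · A = 152 · 2080 = 316200 N = 316.2 kN.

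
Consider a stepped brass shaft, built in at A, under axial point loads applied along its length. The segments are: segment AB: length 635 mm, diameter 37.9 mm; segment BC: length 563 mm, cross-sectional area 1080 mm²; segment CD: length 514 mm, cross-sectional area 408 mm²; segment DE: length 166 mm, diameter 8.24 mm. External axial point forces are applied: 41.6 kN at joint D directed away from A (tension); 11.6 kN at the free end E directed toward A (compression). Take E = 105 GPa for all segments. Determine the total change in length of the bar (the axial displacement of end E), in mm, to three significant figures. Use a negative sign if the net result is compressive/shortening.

Internal axial forces (sectioning from the free end, tension +): N_DE = -11.6 kN, N_CD = 30 kN, N_BC = 30 kN, N_AB = 30 kN.
A_AB = 1128 mm².
A_DE = 53.33 mm².
δ_AB = 30000·635/(1128·105000) = 0.1608 mm
δ_BC = 30000·563/(1080·105000) = 0.1489 mm
δ_CD = 30000·514/(408·105000) = 0.3599 mm
δ_DE = -11600·166/(53.33·105000) = -0.3439 mm
δ = Σδ_i = 0.3258 mm.

0.326 mm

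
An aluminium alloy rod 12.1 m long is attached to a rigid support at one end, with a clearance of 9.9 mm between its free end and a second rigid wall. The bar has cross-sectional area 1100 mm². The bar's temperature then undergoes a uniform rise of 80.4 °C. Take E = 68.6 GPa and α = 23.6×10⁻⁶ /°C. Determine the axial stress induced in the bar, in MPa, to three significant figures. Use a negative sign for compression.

-74.0 MPa

Free thermal expansion αLΔT = 23.6e-6 · 12100 · 80.4 = 22.96 mm.
The walls engage after the gap closes; constrained expansion = 22.96 − 9.9 = 13.06 mm.
The walls impose strain ε = −(13.06)/12100 = -1.0793e-03; σ = Eε = 68600 · -1.0793e-03 = -74.04 MPa.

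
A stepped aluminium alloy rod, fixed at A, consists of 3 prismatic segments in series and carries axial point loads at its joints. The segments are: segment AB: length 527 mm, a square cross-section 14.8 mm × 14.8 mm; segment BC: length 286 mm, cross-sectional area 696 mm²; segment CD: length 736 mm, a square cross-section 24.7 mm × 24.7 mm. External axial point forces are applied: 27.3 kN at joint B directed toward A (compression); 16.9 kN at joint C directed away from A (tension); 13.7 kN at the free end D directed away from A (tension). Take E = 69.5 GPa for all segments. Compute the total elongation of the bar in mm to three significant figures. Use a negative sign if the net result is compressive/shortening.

Internal axial forces (sectioning from the free end, tension +): N_CD = 13.7 kN, N_BC = 30.6 kN, N_AB = 3.3 kN.
A_AB = 219 mm².
A_CD = 610.1 mm².
δ_AB = 3300·527/(219·69500) = 0.1142 mm
δ_BC = 30600·286/(696·69500) = 0.1809 mm
δ_CD = 13700·736/(610.1·69500) = 0.2378 mm
δ = Σδ_i = 0.533 mm.

0.533 mm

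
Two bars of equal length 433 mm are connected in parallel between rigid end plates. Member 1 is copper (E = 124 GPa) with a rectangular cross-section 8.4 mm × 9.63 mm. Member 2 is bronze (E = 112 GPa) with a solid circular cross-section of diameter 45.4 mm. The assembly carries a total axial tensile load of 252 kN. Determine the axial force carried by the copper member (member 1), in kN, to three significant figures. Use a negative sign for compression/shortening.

A_1 = 80.89 mm².
A_2 = 1619 mm².
Equal strain + equilibrium ⇒ each member carries load in proportion to AE: A₁E₁ = 10030000 N, A₂E₂ = 181300000 N, ΣAE = 191300000 N.
F₁ = P·A₁E₁/ΣAE = 252000·10030000/191300000 = 13210 N.

13.2 kN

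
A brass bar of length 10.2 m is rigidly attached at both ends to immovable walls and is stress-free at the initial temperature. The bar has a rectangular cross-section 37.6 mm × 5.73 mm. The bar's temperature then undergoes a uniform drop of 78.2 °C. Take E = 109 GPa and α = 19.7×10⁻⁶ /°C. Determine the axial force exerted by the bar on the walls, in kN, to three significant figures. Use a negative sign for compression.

36.2 kN

Free thermal expansion αLΔT = 19.7e-6 · 10200 · -78.2 = -15.71 mm.
The walls impose strain ε = −(-15.71)/10200 = 1.5405e-03; σ = Eε = 109000 · 1.5405e-03 = 167.9 MPa.
Wall reaction R = σ·A = 167.9·215.4 = 36180 N = 36.18 kN.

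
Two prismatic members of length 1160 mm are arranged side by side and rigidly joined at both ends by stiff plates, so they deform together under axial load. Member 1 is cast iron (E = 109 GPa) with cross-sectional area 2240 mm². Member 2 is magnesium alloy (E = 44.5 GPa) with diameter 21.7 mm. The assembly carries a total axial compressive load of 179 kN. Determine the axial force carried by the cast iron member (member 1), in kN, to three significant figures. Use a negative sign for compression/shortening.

A_2 = 369.8 mm².
Equal strain + equilibrium ⇒ each member carries load in proportion to AE: A₁E₁ = 244200000 N, A₂E₂ = 16460000 N, ΣAE = 260600000 N.
F₁ = P·A₁E₁/ΣAE = -179000·244200000/260600000 = -167700 N.

-168 kN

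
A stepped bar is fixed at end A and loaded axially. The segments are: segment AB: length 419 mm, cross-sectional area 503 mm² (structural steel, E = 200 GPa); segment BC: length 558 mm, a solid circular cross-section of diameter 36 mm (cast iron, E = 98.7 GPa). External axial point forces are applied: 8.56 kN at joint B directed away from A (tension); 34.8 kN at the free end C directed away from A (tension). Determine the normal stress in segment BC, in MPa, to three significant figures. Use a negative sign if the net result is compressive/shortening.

Internal axial forces (sectioning from the free end, tension +): N_BC = 34.8 kN, N_AB = 43.36 kN.
A_BC = 1018 mm².
σ_BC = N_BC/A_BC = 34800/1018 = 34.19 MPa.

34.2 MPa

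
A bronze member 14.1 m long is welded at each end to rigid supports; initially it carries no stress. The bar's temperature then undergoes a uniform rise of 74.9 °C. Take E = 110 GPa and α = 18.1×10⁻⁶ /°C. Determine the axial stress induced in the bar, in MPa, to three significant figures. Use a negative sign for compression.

-149 MPa

Free thermal expansion αLΔT = 18.1e-6 · 14100 · 74.9 = 19.12 mm.
The walls impose strain ε = −(19.12)/14100 = -1.3557e-03; σ = Eε = 110000 · -1.3557e-03 = -149.1 MPa.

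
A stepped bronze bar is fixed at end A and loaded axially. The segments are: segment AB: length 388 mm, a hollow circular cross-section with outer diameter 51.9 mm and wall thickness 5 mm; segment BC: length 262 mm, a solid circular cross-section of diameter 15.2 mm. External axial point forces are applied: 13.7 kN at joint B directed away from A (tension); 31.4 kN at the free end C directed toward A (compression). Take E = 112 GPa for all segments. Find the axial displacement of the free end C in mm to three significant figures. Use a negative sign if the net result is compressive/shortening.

Internal axial forces (sectioning from the free end, tension +): N_BC = -31.4 kN, N_AB = -17.7 kN.
A_AB = 736.7 mm².
A_BC = 181.5 mm².
δ_AB = -17700·388/(736.7·112000) = -0.08323 mm
δ_BC = -31400·262/(181.5·112000) = -0.4048 mm
δ = Σδ_i = -0.488 mm.

-0.488 mm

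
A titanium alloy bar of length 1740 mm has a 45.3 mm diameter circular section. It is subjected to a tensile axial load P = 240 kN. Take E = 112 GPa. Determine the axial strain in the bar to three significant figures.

A = 1612 mm².
σ = N/A = 148.9 MPa; ε = σ/E = 148.9/112000 = 1.330e-03.

0.00133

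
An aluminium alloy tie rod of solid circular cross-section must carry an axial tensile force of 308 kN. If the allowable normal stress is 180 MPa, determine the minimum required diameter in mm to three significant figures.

46.7 mm

Required area A ≥ P/σ_allow = 308000/180 = 1711 mm².
For a solid circular section, d ≥ √(4A/π) = 46.68 mm.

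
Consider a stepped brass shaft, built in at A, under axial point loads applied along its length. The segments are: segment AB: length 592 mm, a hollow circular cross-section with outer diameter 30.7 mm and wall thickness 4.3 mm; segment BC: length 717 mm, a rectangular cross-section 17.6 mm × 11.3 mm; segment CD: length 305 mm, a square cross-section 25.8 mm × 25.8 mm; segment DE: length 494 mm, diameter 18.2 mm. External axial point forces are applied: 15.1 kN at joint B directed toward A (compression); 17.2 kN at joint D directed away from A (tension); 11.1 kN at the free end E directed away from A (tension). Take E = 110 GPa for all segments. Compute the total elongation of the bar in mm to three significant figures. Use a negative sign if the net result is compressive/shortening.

1.44 mm

Internal axial forces (sectioning from the free end, tension +): N_DE = 11.1 kN, N_CD = 28.3 kN, N_BC = 28.3 kN, N_AB = 13.2 kN.
A_AB = 356.6 mm².
A_BC = 198.9 mm².
A_CD = 665.6 mm².
A_DE = 260.2 mm².
δ_AB = 13200·592/(356.6·110000) = 0.1992 mm
δ_BC = 28300·717/(198.9·110000) = 0.9275 mm
δ_CD = 28300·305/(665.6·110000) = 0.1179 mm
δ_DE = 11100·494/(260.2·110000) = 0.1916 mm
δ = Σδ_i = 1.436 mm.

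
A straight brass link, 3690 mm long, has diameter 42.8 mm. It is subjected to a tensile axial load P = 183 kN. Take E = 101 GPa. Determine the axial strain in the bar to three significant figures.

0.00126

A = 1439 mm².
σ = N/A = 127.2 MPa; ε = σ/E = 127.2/101000 = 1.259e-03.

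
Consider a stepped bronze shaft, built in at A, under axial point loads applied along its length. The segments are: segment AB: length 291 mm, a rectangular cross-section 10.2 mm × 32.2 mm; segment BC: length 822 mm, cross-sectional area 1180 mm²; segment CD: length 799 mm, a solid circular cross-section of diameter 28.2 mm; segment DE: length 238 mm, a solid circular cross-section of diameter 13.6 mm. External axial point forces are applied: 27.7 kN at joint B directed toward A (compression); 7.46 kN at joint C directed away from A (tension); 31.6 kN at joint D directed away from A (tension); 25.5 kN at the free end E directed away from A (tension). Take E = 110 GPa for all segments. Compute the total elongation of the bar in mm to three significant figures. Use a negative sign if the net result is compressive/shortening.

1.75 mm

Internal axial forces (sectioning from the free end, tension +): N_DE = 25.5 kN, N_CD = 57.1 kN, N_BC = 64.56 kN, N_AB = 36.86 kN.
A_AB = 328.4 mm².
A_CD = 624.6 mm².
A_DE = 145.3 mm².
δ_AB = 36860·291/(328.4·110000) = 0.2969 mm
δ_BC = 64560·822/(1180·110000) = 0.4088 mm
δ_CD = 57100·799/(624.6·110000) = 0.6641 mm
δ_DE = 25500·238/(145.3·110000) = 0.3798 mm
δ = Σδ_i = 1.75 mm.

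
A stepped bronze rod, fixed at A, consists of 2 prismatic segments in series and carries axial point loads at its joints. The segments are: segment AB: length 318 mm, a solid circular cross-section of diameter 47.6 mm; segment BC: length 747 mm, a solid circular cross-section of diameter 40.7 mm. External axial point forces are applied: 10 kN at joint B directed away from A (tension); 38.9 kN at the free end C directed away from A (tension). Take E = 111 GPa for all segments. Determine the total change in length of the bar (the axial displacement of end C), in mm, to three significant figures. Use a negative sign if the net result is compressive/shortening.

Internal axial forces (sectioning from the free end, tension +): N_BC = 38.9 kN, N_AB = 48.9 kN.
A_AB = 1780 mm².
A_BC = 1301 mm².
δ_AB = 48900·318/(1780·111000) = 0.07872 mm
δ_BC = 38900·747/(1301·111000) = 0.2012 mm
δ = Σδ_i = 0.2799 mm.

0.280 mm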